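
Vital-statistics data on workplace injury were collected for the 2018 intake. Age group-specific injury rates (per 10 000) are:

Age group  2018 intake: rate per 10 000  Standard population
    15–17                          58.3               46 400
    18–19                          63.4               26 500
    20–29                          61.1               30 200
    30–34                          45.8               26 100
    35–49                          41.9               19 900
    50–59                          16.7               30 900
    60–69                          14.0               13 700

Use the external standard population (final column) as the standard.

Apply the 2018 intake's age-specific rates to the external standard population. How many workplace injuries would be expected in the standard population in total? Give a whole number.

Expected workplace injuries = Σ (standard pop × age-specific rate ÷ 10 000)
= 46 400×58.3/10 000 + 26 500×63.4/10 000 + 30 200×61.1/10 000 + 26 100×45.8/10 000 + 19 900×41.9/10 000 + 30 900×16.7/10 000 + 13 700×14.0/10 000
= 270.51 + 168.01 + 184.52 + 119.54 + 83.38 + 51.60 + 19.18 = 896.75.

897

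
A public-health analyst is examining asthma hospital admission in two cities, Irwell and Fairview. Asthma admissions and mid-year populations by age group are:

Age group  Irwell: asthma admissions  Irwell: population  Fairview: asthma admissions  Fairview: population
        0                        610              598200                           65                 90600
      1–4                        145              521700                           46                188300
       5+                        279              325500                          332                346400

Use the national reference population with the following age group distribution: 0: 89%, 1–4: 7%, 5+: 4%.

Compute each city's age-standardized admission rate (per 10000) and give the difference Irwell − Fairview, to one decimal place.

Age-specific rates per 10000 for Irwell: 10.20, 2.78, 8.57.
For Fairview: 7.17, 2.44, 9.58.
Standard weights: 0.89, 0.07, 0.04.
Irwell: 0.8900×10.20 + 0.0700×2.78 + 0.0400×8.57 = 9.6130 per 10000.
Fairview: 0.8900×7.17 + 0.0700×2.44 + 0.0400×9.58 = 6.9396 per 10000.
Difference = 9.6130 − 6.9396 = 2.6734.

2.7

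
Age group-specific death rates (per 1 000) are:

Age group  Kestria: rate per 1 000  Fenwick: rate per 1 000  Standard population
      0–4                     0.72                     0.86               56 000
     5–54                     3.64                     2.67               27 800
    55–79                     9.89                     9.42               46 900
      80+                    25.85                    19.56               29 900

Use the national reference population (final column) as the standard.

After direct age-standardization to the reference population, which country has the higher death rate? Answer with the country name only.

Standard total = 160 600; weights = 0.3487, 0.1731, 0.2920, 0.1862.
Kestria: 0.3487×0.72 + 0.1731×3.64 + 0.2920×9.89 + 0.1862×25.85 = 8.5820 per 1 000.
Fenwick: 0.3487×0.86 + 0.1731×2.67 + 0.2920×9.42 + 0.1862×19.56 = 7.1546 per 1 000.

Kestria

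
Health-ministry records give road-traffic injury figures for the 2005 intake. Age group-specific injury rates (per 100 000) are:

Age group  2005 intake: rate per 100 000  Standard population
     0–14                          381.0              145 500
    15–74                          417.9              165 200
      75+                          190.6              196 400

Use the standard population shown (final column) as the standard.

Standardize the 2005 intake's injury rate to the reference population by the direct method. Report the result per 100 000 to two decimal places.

319.28

Standard total = 507 100; weights = 0.2869, 0.3258, 0.3873.
Standardized rate: 0.2869×381.0 + 0.3258×417.9 + 0.3873×190.6 = 319.2791 per 100 000.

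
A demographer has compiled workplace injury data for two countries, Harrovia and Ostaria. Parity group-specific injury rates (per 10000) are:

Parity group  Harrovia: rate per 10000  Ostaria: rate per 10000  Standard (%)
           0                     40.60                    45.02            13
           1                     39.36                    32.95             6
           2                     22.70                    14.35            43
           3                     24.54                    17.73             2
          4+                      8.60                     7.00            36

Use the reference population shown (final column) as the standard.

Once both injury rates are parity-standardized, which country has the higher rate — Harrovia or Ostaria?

Standard weights: 0.13, 0.06, 0.43, 0.02, 0.36.
Harrovia: 0.1300×40.60 + 0.0600×39.36 + 0.4300×22.70 + 0.0200×24.54 + 0.3600×8.60 = 20.9874 per 10000.
Ostaria: 0.1300×45.02 + 0.0600×32.95 + 0.4300×14.35 + 0.0200×17.73 + 0.3600×7.00 = 16.8747 per 10000.

Harrovia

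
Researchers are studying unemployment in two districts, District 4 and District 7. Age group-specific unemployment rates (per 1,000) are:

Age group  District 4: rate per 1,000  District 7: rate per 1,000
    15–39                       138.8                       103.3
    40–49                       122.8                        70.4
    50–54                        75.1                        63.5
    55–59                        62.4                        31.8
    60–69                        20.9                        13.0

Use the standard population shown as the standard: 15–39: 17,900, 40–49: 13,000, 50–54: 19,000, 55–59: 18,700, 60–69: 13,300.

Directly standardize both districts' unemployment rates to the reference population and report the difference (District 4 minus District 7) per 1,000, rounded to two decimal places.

27.04

Standard total = 81,900; weights = 0.2186, 0.1587, 0.2320, 0.2283, 0.1624.
District 4: 0.2186×138.8 + 0.1587×122.8 + 0.2320×75.1 + 0.2283×62.4 + 0.1624×20.9 = 84.8922 per 1,000.
District 7: 0.2186×103.3 + 0.1587×70.4 + 0.2320×63.5 + 0.2283×31.8 + 0.1624×13.0 = 57.8551 per 1,000.
Difference = 84.8922 − 57.8551 = 27.0371.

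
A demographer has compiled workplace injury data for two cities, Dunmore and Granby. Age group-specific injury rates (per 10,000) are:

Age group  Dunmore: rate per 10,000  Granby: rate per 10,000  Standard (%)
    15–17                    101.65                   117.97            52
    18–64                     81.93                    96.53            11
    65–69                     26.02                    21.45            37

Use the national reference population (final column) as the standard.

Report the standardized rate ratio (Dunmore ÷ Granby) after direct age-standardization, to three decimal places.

0.895

Standard weights: 0.52, 0.11, 0.37.
Dunmore: 0.5200×101.65 + 0.1100×81.93 + 0.3700×26.02 = 71.4977 per 10,000.
Granby: 0.5200×117.97 + 0.1100×96.53 + 0.3700×21.45 = 79.8992 per 10,000.
Ratio = 71.4977 ÷ 79.8992 = 0.89485.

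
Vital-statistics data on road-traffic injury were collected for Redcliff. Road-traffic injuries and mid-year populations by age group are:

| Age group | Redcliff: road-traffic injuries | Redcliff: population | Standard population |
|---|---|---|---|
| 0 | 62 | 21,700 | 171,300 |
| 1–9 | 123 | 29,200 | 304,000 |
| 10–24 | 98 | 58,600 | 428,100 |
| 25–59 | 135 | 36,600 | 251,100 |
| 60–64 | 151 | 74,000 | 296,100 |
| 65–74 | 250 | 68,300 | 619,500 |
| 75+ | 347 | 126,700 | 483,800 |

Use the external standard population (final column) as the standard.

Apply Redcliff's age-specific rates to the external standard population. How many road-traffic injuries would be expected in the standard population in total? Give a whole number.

Age-specific rates per 100,000 for Redcliff: 285.71, 421.23, 167.24, 368.85, 204.05, 366.03, 273.88.
Expected road-traffic injuries = Σ (standard pop × age-specific rate ÷ 100,000)
= 171,300×285.71/100,000 + 304,000×421.23/100,000 + 428,100×167.24/100,000 + 251,100×368.85/100,000 + 296,100×204.05/100,000 + 619,500×366.03/100,000 + 483,800×273.88/100,000
= 489.43 + 1280.55 + 715.94 + 926.19 + 604.20 + 2267.57 + 1325.01 = 7608.88.

7609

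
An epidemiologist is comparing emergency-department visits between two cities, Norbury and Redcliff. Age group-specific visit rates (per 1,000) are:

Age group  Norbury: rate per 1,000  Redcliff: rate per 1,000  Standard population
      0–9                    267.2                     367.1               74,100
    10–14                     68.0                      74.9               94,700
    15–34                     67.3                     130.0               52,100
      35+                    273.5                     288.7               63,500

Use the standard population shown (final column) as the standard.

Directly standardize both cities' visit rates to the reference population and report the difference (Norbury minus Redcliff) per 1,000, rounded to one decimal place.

-43.2

Standard total = 284,400; weights = 0.2605, 0.3330, 0.1832, 0.2233.
Norbury: 0.2605×267.2 + 0.3330×68.0 + 0.1832×67.3 + 0.2233×273.5 = 165.6565 per 1,000.
Redcliff: 0.2605×367.1 + 0.3330×74.9 + 0.1832×130.0 + 0.2233×288.7 = 208.8628 per 1,000.
Difference = 165.6565 − 208.8628 = -43.2064.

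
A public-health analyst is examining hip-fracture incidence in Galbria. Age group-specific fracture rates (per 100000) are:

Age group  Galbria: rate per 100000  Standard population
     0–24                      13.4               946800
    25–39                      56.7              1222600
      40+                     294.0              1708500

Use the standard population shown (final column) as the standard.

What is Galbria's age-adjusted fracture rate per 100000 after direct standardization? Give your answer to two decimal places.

150.68

Standard total = 3877900; weights = 0.2442, 0.3153, 0.4406.
Standardized rate: 0.2442×13.4 + 0.3153×56.7 + 0.4406×294.0 = 150.6763 per 100000.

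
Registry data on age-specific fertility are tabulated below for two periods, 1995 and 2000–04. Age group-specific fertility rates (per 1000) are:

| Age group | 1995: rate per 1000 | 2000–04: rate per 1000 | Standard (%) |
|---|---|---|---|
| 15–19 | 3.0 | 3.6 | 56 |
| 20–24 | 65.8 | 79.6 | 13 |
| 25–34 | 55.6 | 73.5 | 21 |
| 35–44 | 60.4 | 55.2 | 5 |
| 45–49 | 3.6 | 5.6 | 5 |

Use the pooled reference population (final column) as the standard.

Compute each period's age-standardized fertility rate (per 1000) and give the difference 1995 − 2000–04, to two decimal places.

-5.73

Standard weights: 0.56, 0.13, 0.21, 0.05, 0.05.
1995: 0.5600×3.0 + 0.1300×65.8 + 0.2100×55.6 + 0.0500×60.4 + 0.0500×3.6 = 25.1100 per 1000.
2000–04: 0.5600×3.6 + 0.1300×79.6 + 0.2100×73.5 + 0.0500×55.2 + 0.0500×5.6 = 30.8390 per 1000.
Difference = 25.1100 − 30.8390 = -5.7290.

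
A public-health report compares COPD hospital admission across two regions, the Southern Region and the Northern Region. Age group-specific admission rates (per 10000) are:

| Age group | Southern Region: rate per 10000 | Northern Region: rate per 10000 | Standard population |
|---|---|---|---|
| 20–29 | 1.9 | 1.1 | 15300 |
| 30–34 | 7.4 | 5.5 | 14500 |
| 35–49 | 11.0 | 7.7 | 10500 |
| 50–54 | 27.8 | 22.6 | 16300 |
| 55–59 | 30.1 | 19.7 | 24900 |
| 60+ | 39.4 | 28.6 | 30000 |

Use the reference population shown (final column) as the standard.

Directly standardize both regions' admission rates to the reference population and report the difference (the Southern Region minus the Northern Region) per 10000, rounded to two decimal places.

6.66

Standard total = 111500; weights = 0.1372, 0.1300, 0.0942, 0.1462, 0.2233, 0.2691.
The Southern Region: 0.1372×1.9 + 0.1300×7.4 + 0.0942×11.0 + 0.1462×27.8 + 0.2233×30.1 + 0.2691×39.4 = 23.6457 per 10000.
The Northern Region: 0.1372×1.1 + 0.1300×5.5 + 0.0942×7.7 + 0.1462×22.6 + 0.2233×19.7 + 0.2691×28.6 = 16.9896 per 10000.
Difference = 23.6457 − 16.9896 = 6.6561.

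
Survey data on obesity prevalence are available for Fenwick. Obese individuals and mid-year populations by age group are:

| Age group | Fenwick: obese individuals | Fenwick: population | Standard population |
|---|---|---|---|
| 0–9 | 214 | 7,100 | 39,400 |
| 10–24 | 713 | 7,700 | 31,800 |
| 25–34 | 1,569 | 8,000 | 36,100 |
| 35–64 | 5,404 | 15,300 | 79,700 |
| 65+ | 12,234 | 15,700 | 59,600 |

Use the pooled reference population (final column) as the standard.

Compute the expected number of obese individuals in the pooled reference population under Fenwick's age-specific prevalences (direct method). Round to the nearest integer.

85805

Age-specific rates per 1,000 for Fenwick: 30.141, 92.597, 196.125, 353.203, 779.236.
Expected obese individuals = Σ (standard pop × age-specific rate ÷ 1,000)
= 39,400×30.141/1,000 + 31,800×92.597/1,000 + 36,100×196.125/1,000 + 79,700×353.203/1,000 + 59,600×779.236/1,000
= 1187.55 + 2944.60 + 7080.11 + 28150.25 + 46442.45 = 85804.95.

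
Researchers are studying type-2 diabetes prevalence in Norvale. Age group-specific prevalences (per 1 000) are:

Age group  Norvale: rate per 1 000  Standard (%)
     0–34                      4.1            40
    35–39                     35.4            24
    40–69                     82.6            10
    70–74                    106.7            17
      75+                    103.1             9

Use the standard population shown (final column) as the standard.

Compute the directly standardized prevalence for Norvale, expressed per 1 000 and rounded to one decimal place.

45.8

Standard weights: 0.40, 0.24, 0.10, 0.17, 0.09.
Standardized rate: 0.4000×4.1 + 0.2400×35.4 + 0.1000×82.6 + 0.1700×106.7 + 0.0900×103.1 = 45.8140 per 1 000.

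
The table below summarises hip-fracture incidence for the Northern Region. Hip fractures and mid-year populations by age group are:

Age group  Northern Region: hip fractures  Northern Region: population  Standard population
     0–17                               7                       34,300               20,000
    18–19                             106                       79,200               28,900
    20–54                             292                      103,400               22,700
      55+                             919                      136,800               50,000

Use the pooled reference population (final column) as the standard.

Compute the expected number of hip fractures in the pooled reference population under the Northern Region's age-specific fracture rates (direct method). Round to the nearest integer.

Age-specific rates per 100,000 for the Northern Region: 20.41, 133.84, 282.40, 671.78.
Expected hip fractures = Σ (standard pop × age-specific rate ÷ 100,000)
= 20,000×20.41/100,000 + 28,900×133.84/100,000 + 22,700×282.40/100,000 + 50,000×671.78/100,000
= 4.08 + 38.68 + 64.10 + 335.89 = 442.76.

443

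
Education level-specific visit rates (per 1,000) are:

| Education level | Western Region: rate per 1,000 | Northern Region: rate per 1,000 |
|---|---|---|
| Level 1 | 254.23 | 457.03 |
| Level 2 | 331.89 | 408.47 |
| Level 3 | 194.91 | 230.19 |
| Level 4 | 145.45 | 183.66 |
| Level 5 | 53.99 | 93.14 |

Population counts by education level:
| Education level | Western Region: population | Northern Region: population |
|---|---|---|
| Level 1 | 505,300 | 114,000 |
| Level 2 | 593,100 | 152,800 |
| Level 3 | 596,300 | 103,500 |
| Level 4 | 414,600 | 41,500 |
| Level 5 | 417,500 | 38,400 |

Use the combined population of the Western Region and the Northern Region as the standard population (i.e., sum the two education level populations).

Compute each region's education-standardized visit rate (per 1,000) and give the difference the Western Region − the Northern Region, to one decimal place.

-81.5

Combined standard total = 2,977,000; weights = 0.2080, 0.2506, 0.2351, 0.1532, 0.1531.
The Western Region: 0.2080×254.23 + 0.2506×331.89 + 0.2351×194.91 + 0.1532×145.45 + 0.1531×53.99 = 212.4129 per 1,000.
The Northern Region: 0.2080×457.03 + 0.2506×408.47 + 0.2351×230.19 + 0.1532×183.66 + 0.1531×93.14 = 293.9312 per 1,000.
Difference = 212.4129 − 293.9312 = -81.5183.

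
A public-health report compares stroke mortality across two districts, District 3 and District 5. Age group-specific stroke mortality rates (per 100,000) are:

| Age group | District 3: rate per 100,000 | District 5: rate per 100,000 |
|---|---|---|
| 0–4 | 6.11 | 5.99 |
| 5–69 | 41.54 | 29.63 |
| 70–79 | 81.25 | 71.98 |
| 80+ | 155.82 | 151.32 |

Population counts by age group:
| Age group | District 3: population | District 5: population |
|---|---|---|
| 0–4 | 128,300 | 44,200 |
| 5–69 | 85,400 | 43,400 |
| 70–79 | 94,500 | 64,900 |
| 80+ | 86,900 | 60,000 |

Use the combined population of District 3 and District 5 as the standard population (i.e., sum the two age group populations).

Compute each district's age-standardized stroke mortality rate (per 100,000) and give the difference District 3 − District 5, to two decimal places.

6.08

Combined standard total = 607,600; weights = 0.2839, 0.2120, 0.2623, 0.2418.
District 3: 0.2839×6.11 + 0.2120×41.54 + 0.2623×81.25 + 0.2418×155.82 = 69.5285 per 100,000.
District 5: 0.2839×5.99 + 0.2120×29.63 + 0.2623×71.98 + 0.2418×151.32 = 63.4499 per 100,000.
Difference = 69.5285 − 63.4499 = 6.0787.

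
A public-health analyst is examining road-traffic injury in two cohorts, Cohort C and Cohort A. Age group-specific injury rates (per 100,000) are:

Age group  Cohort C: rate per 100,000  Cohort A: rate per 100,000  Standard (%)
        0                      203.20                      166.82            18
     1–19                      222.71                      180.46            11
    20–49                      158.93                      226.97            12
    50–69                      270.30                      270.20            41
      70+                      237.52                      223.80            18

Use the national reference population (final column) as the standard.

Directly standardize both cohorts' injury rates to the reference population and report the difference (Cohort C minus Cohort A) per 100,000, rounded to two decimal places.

Standard weights: 0.18, 0.11, 0.12, 0.41, 0.18.
Cohort C: 0.1800×203.20 + 0.1100×222.71 + 0.1200×158.93 + 0.4100×270.30 + 0.1800×237.52 = 233.7223 per 100,000.
Cohort A: 0.1800×166.82 + 0.1100×180.46 + 0.1200×226.97 + 0.4100×270.20 + 0.1800×223.80 = 228.1806 per 100,000.
Difference = 233.7223 − 228.1806 = 5.5417.

5.54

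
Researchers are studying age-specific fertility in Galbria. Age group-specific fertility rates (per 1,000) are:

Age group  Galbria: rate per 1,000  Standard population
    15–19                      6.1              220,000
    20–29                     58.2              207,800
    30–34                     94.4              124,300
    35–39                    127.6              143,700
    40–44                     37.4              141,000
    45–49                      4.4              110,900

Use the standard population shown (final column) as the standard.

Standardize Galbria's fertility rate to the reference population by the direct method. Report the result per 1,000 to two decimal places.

51.99

Standard total = 947,700; weights = 0.2321, 0.2193, 0.1312, 0.1516, 0.1488, 0.1170.
Standardized rate: 0.2321×6.1 + 0.2193×58.2 + 0.1312×94.4 + 0.1516×127.6 + 0.1488×37.4 + 0.1170×4.4 = 51.9862 per 1,000.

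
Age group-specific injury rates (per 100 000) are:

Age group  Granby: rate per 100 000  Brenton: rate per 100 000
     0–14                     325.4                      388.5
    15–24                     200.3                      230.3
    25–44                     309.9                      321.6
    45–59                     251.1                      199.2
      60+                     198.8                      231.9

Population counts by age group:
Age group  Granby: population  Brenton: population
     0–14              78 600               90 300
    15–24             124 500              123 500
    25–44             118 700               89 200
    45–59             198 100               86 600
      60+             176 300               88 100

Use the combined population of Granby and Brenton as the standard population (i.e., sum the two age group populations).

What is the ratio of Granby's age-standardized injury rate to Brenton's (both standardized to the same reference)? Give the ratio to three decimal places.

Combined standard total = 1 173 900; weights = 0.1439, 0.2113, 0.1771, 0.2425, 0.2252.
Granby: 0.1439×325.4 + 0.2113×200.3 + 0.1771×309.9 + 0.2425×251.1 + 0.2252×198.8 = 249.6921 per 100 000.
Brenton: 0.1439×388.5 + 0.2113×230.3 + 0.1771×321.6 + 0.2425×199.2 + 0.2252×231.9 = 262.0490 per 100 000.
Ratio = 249.6921 ÷ 262.0490 = 0.95285.

0.953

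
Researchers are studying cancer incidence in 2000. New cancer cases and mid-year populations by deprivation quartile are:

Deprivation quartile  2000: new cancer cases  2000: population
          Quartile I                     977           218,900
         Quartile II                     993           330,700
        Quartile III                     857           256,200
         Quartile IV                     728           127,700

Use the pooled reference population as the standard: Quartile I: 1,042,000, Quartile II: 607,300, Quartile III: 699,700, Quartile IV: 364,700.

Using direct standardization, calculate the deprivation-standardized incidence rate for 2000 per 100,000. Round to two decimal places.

Deprivation-specific rates per 100,000 for 2000: 446.32, 300.27, 334.50, 570.09.
Standard total = 2,713,700; weights = 0.3840, 0.2238, 0.2578, 0.1344.
Standardized rate: 0.3840×446.32 + 0.2238×300.27 + 0.2578×334.50 + 0.1344×570.09 = 401.4395 per 100,000.

401.44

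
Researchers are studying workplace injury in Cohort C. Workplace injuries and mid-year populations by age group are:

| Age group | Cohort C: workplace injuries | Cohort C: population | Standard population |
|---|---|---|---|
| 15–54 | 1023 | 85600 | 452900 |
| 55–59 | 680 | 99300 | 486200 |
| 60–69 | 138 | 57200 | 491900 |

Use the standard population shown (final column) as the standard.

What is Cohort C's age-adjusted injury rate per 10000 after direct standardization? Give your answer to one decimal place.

Age-specific rates per 10000 for Cohort C: 119.51, 68.48, 24.13.
Standard total = 1431000; weights = 0.3165, 0.3398, 0.3437.
Standardized rate: 0.3165×119.51 + 0.3398×68.48 + 0.3437×24.13 = 69.3836 per 10000.

69.4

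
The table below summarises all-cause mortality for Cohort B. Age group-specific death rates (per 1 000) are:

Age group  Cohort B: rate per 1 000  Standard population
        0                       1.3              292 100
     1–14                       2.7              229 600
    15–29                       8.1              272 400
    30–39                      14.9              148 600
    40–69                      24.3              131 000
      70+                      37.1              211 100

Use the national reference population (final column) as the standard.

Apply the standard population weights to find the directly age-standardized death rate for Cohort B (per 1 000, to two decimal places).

12.79

Standard total = 1 284 800; weights = 0.2274, 0.1787, 0.2120, 0.1157, 0.1020, 0.1643.
Standardized rate: 0.2274×1.3 + 0.1787×2.7 + 0.2120×8.1 + 0.1157×14.9 + 0.1020×24.3 + 0.1643×37.1 = 12.7921 per 1 000.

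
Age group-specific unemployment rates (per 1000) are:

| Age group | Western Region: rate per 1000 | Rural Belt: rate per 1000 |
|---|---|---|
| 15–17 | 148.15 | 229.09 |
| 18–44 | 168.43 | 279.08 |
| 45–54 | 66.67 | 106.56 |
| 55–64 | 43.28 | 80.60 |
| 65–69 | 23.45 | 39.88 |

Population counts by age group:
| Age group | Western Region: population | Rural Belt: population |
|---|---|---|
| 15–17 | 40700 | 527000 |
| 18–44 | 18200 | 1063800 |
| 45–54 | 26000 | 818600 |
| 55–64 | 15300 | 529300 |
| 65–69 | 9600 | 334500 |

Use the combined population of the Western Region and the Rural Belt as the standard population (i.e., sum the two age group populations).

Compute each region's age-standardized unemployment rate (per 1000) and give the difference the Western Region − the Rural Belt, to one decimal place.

Combined standard total = 3383000; weights = 0.1678, 0.3198, 0.2497, 0.1610, 0.1017.
The Western Region: 0.1678×148.15 + 0.3198×168.43 + 0.2497×66.67 + 0.1610×43.28 + 0.1017×23.45 = 104.7280 per 1000.
The Rural Belt: 0.1678×229.09 + 0.3198×279.08 + 0.2497×106.56 + 0.1610×80.60 + 0.1017×39.88 = 171.3382 per 1000.
Difference = 104.7280 − 171.3382 = -66.6101.

-66.6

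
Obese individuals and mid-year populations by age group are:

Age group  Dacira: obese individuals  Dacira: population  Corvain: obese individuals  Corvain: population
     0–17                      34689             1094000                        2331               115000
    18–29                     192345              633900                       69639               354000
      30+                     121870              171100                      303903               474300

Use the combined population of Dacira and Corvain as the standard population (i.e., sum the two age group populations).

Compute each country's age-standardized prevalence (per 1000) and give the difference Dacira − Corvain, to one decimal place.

Age-specific rates per 1000 for Dacira: 31.708, 303.431, 712.274.
For Corvain: 20.270, 196.720, 640.740.
Combined standard total = 2842300; weights = 0.4254, 0.3476, 0.2271.
Dacira: 0.4254×31.708 + 0.3476×303.431 + 0.2271×712.274 = 280.6869 per 1000.
Corvain: 0.4254×20.270 + 0.3476×196.720 + 0.2271×640.740 = 222.4887 per 1000.
Difference = 280.6869 − 222.4887 = 58.1982.

58.2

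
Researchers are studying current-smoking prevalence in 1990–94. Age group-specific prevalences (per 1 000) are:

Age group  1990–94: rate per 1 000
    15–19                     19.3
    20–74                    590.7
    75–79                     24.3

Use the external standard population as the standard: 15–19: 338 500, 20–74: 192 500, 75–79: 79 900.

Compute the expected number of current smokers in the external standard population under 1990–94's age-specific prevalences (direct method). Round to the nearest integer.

Expected current smokers = Σ (standard pop × age-specific rate ÷ 1 000)
= 338 500×19.3/1 000 + 192 500×590.7/1 000 + 79 900×24.3/1 000
= 6533.05 + 113709.75 + 1941.57 = 122184.37.

122184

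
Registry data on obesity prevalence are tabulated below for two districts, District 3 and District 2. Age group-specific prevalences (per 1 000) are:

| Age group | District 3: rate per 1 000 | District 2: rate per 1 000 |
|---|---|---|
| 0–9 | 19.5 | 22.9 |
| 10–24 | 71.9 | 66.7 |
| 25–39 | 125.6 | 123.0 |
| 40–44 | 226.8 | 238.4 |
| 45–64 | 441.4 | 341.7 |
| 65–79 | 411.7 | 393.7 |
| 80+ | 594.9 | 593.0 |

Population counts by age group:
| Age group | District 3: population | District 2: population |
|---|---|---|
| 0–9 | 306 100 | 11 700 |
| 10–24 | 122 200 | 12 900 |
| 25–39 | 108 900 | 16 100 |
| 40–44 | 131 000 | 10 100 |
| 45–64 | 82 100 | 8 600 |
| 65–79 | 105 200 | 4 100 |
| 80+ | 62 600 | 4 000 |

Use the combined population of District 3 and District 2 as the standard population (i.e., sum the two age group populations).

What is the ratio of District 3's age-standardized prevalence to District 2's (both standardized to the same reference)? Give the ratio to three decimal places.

Combined standard total = 985 600; weights = 0.3224, 0.1371, 0.1268, 0.1432, 0.0920, 0.1109, 0.0676.
District 3: 0.3224×19.5 + 0.1371×71.9 + 0.1268×125.6 + 0.1432×226.8 + 0.0920×441.4 + 0.1109×411.7 + 0.0676×594.9 = 191.0170 per 1 000.
District 2: 0.3224×22.9 + 0.1371×66.7 + 0.1268×123.0 + 0.1432×238.4 + 0.0920×341.7 + 0.1109×393.7 + 0.0676×593.0 = 181.4321 per 1 000.
Ratio = 191.0170 ÷ 181.4321 = 1.05283.

1.053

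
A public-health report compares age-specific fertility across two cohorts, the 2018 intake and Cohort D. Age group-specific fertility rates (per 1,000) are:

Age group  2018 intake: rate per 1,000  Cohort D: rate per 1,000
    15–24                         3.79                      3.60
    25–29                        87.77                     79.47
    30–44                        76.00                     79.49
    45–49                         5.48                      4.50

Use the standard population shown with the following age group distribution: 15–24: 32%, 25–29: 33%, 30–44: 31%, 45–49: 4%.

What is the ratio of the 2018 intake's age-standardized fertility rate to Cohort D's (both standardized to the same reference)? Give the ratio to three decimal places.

Standard weights: 0.32, 0.33, 0.31, 0.04.
The 2018 intake: 0.3200×3.79 + 0.3300×87.77 + 0.3100×76.00 + 0.0400×5.48 = 53.9561 per 1,000.
Cohort D: 0.3200×3.60 + 0.3300×79.47 + 0.3100×79.49 + 0.0400×4.50 = 52.1990 per 1,000.
Ratio = 53.9561 ÷ 52.1990 = 1.03366.

1.034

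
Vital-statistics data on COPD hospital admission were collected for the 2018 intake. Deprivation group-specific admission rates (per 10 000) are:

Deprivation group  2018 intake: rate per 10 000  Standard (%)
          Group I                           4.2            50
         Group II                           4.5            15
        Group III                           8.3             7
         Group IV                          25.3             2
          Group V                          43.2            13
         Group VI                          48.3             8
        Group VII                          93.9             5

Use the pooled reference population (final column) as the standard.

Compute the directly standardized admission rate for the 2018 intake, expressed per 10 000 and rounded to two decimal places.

18.04

Standard weights: 0.50, 0.15, 0.07, 0.02, 0.13, 0.08, 0.05.
Standardized rate: 0.5000×4.2 + 0.1500×4.5 + 0.0700×8.3 + 0.0200×25.3 + 0.1300×43.2 + 0.0800×48.3 + 0.0500×93.9 = 18.0370 per 10 000.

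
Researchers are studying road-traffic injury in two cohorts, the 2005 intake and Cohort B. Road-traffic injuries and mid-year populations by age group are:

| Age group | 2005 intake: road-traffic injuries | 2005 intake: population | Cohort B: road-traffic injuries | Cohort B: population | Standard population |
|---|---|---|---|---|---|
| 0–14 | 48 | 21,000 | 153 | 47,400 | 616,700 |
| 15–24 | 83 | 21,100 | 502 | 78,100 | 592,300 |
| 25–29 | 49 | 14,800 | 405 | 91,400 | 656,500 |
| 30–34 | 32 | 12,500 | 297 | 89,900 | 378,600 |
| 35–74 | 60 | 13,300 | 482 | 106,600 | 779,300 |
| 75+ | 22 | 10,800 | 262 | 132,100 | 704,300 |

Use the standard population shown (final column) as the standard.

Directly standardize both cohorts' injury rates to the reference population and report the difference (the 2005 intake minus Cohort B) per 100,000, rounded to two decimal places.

Age-specific rates per 100,000 for the 2005 intake: 228.57, 393.36, 331.08, 256.00, 451.13, 203.70.
For Cohort B: 322.78, 642.77, 443.11, 330.37, 452.16, 198.33.
Standard total = 3,727,700; weights = 0.1654, 0.1589, 0.1761, 0.1016, 0.2091, 0.1889.
The 2005 intake: 0.1654×228.57 + 0.1589×393.36 + 0.1761×331.08 + 0.1016×256.00 + 0.2091×451.13 + 0.1889×203.70 = 317.4233 per 100,000.
Cohort B: 0.1654×322.78 + 0.1589×642.77 + 0.1761×443.11 + 0.1016×330.37 + 0.2091×452.16 + 0.1889×198.33 = 399.1206 per 100,000.
Difference = 317.4233 − 399.1206 = -81.6973.

-81.70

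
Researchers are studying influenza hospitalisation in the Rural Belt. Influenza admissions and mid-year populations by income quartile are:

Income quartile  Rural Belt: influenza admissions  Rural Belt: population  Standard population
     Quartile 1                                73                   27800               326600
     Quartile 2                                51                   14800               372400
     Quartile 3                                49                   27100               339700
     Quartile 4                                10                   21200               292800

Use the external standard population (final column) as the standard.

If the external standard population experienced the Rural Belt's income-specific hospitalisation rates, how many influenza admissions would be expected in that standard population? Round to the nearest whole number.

Income-specific rates per 100000 for the Rural Belt: 262.59, 344.59, 180.81, 47.17.
Expected influenza admissions = Σ (standard pop × income-specific rate ÷ 100000)
= 326600×262.59/100000 + 372400×344.59/100000 + 339700×180.81/100000 + 292800×47.17/100000
= 857.62 + 1283.27 + 614.22 + 138.11 = 2893.22.

2893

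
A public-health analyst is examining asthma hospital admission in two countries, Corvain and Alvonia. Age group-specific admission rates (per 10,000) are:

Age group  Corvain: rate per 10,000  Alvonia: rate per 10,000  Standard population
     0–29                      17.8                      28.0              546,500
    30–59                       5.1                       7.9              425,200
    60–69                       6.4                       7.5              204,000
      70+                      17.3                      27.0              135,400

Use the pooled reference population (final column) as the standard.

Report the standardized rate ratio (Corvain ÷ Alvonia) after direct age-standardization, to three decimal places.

Standard total = 1,311,100; weights = 0.4168, 0.3243, 0.1556, 0.1033.
Corvain: 0.4168×17.8 + 0.3243×5.1 + 0.1556×6.4 + 0.1033×17.3 = 11.8559 per 10,000.
Alvonia: 0.4168×28.0 + 0.3243×7.9 + 0.1556×7.5 + 0.1033×27.0 = 18.1885 per 10,000.
Ratio = 11.8559 ÷ 18.1885 = 0.65184.

0.652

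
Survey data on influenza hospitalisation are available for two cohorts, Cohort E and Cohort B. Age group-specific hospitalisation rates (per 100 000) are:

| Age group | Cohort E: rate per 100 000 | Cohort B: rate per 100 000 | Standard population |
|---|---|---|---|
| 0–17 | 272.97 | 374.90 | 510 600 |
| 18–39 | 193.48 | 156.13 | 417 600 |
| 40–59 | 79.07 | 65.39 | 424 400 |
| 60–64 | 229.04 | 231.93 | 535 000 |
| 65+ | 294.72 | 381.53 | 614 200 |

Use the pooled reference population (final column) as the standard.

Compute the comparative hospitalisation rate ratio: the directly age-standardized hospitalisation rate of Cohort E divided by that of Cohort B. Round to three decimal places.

Standard total = 2 501 800; weights = 0.2041, 0.1669, 0.1696, 0.2138, 0.2455.
Cohort E: 0.2041×272.97 + 0.1669×193.48 + 0.1696×79.07 + 0.2138×229.04 + 0.2455×294.72 = 222.7542 per 100 000.
Cohort B: 0.2041×374.90 + 0.1669×156.13 + 0.1696×65.39 + 0.2138×231.93 + 0.2455×381.53 = 256.9325 per 100 000.
Ratio = 222.7542 ÷ 256.9325 = 0.86698.

0.867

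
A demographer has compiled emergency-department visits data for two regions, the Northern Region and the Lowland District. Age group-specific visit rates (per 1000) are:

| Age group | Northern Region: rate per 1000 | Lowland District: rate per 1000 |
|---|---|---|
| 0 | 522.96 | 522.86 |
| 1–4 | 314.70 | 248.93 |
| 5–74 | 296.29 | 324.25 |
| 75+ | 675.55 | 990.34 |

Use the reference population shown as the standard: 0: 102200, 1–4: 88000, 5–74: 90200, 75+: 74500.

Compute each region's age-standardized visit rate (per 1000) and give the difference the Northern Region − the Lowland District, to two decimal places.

-56.85

Standard total = 354900; weights = 0.2880, 0.2480, 0.2542, 0.2099.
The Northern Region: 0.2880×522.96 + 0.2480×314.70 + 0.2542×296.29 + 0.2099×675.55 = 445.7423 per 1000.
The Lowland District: 0.2880×522.86 + 0.2480×248.93 + 0.2542×324.25 + 0.2099×990.34 = 502.5917 per 1000.
Difference = 445.7423 − 502.5917 = -56.8494.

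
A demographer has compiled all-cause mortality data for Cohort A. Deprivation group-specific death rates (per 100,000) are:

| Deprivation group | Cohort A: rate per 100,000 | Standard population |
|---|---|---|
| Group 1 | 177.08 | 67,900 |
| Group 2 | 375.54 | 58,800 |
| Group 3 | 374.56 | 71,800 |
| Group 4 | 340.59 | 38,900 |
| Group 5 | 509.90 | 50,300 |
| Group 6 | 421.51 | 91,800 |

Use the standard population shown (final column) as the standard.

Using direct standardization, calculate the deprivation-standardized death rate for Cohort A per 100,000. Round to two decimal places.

Standard total = 379,500; weights = 0.1789, 0.1549, 0.1892, 0.1025, 0.1325, 0.2419.
Standardized rate: 0.1789×177.08 + 0.1549×375.54 + 0.1892×374.56 + 0.1025×340.59 + 0.1325×509.90 + 0.2419×421.51 = 365.1922 per 100,000.

365.19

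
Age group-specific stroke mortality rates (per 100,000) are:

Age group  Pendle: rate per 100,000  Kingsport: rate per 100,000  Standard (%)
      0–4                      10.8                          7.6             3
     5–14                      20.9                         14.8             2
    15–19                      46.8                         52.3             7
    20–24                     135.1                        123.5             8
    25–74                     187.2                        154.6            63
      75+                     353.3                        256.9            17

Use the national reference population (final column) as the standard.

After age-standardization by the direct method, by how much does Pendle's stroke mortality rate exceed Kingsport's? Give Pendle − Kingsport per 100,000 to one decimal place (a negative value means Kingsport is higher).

Standard weights: 0.03, 0.02, 0.07, 0.08, 0.63, 0.17.
Pendle: 0.0300×10.8 + 0.0200×20.9 + 0.0700×46.8 + 0.0800×135.1 + 0.6300×187.2 + 0.1700×353.3 = 192.8230 per 100,000.
Kingsport: 0.0300×7.6 + 0.0200×14.8 + 0.0700×52.3 + 0.0800×123.5 + 0.6300×154.6 + 0.1700×256.9 = 155.1360 per 100,000.
Difference = 192.8230 − 155.1360 = 37.6870.

37.7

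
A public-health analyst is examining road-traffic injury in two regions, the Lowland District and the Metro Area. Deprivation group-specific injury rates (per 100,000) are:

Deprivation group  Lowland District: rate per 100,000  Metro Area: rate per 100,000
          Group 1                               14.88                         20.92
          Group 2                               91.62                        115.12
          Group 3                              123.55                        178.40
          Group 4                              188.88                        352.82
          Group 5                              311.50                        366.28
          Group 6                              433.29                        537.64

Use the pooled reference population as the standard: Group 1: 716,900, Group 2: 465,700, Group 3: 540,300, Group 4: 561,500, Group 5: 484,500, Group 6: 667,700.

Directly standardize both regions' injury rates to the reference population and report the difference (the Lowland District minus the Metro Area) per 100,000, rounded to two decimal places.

Standard total = 3,436,600; weights = 0.2086, 0.1355, 0.1572, 0.1634, 0.1410, 0.1943.
The Lowland District: 0.2086×14.88 + 0.1355×91.62 + 0.1572×123.55 + 0.1634×188.88 + 0.1410×311.50 + 0.1943×433.29 = 193.9052 per 100,000.
The Metro Area: 0.2086×20.92 + 0.1355×115.12 + 0.1572×178.40 + 0.1634×352.82 + 0.1410×366.28 + 0.1943×537.64 = 261.7563 per 100,000.
Difference = 193.9052 − 261.7563 = -67.8511.

-67.85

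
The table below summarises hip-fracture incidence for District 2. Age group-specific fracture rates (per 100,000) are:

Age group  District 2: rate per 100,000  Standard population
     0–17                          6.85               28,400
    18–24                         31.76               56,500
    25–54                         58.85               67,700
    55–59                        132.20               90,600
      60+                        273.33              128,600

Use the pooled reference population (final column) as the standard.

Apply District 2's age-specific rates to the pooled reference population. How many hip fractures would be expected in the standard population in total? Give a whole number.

Expected hip fractures = Σ (standard pop × age-specific rate ÷ 100,000)
= 28,400×6.85/100,000 + 56,500×31.76/100,000 + 67,700×58.85/100,000 + 90,600×132.20/100,000 + 128,600×273.33/100,000
= 1.95 + 17.94 + 39.84 + 119.77 + 351.50 = 531.01.

531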